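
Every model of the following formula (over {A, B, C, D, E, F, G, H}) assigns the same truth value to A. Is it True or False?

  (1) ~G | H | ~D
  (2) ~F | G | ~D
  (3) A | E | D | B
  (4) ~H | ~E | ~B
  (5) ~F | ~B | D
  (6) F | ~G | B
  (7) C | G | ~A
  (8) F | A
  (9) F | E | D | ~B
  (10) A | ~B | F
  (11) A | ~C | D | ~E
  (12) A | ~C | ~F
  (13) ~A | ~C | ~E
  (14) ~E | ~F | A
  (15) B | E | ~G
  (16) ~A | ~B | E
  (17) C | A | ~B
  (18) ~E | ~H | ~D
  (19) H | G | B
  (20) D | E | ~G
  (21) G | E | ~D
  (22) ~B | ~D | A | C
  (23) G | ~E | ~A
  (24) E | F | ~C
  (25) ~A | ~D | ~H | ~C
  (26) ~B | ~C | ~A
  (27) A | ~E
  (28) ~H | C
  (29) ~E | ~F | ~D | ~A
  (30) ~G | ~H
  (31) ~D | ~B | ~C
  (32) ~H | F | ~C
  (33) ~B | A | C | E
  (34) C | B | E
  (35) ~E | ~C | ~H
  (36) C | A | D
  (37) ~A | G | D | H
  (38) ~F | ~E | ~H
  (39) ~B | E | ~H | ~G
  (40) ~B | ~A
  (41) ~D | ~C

True

Suppose A = 0.
(F) alone gives F = 1.
(~C) alone gives C = 0.
(~E) alone gives E = 0.
(~B) alone gives B = 0.
Now (B) is unsatisfied and unit — conflict.
So every satisfying assignment has A = True.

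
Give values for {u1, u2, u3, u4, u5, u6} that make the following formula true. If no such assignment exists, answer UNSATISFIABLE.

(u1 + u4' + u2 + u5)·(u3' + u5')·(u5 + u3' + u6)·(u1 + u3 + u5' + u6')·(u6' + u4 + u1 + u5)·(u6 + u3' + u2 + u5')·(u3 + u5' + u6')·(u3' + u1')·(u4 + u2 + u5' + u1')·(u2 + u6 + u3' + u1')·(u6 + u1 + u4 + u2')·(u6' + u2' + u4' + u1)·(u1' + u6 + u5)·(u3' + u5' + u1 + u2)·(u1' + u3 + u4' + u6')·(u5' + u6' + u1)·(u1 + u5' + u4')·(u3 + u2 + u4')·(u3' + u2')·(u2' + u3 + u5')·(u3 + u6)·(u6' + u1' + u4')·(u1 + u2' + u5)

Try u3 = 0.
The clause (u6) is unit, so u6 = 1.
The clause (u5') is unit, so u5 = 0.
Try u4 = 0.
The clause (u1) is unit, so u1 = 1.
All clauses hold; u2 can take either value.

u1 ↦ 1; u2 ↦ 0; u3 ↦ 0; u4 ↦ 0; u5 ↦ 0; u6 ↦ 1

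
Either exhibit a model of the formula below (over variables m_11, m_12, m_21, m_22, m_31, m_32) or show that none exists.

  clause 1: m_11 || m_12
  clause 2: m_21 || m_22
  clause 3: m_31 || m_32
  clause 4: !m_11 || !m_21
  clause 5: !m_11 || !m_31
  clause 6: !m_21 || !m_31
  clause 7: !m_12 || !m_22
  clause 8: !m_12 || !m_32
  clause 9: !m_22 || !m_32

UNSATISFIABLE

Suppose m_11 = true.
(!m_21) alone gives m_21 = false.
(m_22) alone gives m_22 = true.
(!m_31) alone gives m_31 = false.
(m_32) alone gives m_32 = true.
Now (!m_32) is unsatisfied and unit — conflict.
That branch fails; take m_11 = false instead.
(m_12) alone gives m_12 = true.
(!m_22) alone gives m_22 = false.
(m_21) alone gives m_21 = true.
(!m_31) alone gives m_31 = false.
(m_32) alone gives m_32 = true.
Now (!m_32) is unsatisfied and unit — conflict.
Both values of m_11 lead to a conflict.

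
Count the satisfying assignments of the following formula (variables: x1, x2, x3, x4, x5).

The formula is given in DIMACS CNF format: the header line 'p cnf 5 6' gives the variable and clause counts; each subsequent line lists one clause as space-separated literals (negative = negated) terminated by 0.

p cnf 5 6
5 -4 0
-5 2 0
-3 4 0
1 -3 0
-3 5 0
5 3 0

5

There are 2^5 = 32 truth assignments over (x1, x2, x3, x4, x5).
Split on x2. With x2 = True, the clauses containing x2 are satisfied and ¬x2 drops from the rest; 5 of the 2^4 = 16 assignments to the other variables satisfy what remains.
With x2 = False, by the same count on the reduced clause set, 0 assignments work.
(One model: x1=F, x2=T, x3=F, x4=F, x5=T.)
Total: 5 + 0 = 5.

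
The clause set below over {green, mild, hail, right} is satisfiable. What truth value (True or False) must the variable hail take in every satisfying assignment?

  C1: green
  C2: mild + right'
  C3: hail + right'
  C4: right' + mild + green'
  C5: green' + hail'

Suppose hail = 1.
From the singleton clause (green), green = 1.
Now (green') is unsatisfied and unit — conflict.
So every satisfying assignment has hail = False.

False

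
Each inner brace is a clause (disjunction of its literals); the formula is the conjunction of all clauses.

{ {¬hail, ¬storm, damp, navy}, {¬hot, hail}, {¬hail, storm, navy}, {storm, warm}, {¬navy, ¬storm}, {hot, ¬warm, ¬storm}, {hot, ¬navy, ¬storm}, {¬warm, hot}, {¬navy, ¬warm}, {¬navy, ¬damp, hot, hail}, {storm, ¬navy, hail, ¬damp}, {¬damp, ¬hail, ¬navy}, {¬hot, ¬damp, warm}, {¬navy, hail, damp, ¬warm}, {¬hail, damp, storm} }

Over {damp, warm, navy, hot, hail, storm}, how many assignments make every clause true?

4

There are 2^6 = 64 truth assignments over (damp, warm, navy, hot, hail, storm).
Split on hail. With hail = True, the clauses containing hail are satisfied and ¬hail drops from the rest; 2 of the 2^5 = 32 assignments to the other variables satisfy what remains.
With hail = False, by the same count on the reduced clause set, 2 assignments work.
(One model: damp=F, warm=F, navy=F, hot=F, hail=F, storm=T.)
Total: 2 + 2 = 4.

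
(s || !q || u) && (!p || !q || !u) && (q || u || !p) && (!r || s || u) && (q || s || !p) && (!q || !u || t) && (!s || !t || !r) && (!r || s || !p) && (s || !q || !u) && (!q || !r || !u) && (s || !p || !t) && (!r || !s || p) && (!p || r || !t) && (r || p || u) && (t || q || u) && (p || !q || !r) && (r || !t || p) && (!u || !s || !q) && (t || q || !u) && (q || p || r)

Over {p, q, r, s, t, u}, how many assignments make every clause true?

3

There are 2^6 = 64 truth assignments over (p, q, r, s, t, u).
Split on r. With r = true, the clauses containing r are satisfied and !r drops from the rest; 2 of the 2^5 = 32 assignments to the other variables satisfy what remains.
With r = false, by the same count on the reduced clause set, 1 assignment works.
Total: 2 + 1 = 3.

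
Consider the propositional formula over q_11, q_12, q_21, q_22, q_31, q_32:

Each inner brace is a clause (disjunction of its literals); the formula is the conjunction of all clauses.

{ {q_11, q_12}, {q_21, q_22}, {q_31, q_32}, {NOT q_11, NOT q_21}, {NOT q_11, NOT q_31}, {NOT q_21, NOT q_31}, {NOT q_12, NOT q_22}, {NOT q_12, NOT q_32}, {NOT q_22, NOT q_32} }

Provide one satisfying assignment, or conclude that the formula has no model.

UNSATISFIABLE

Suppose q_11 = true.
The clause (NOT q_21) is unit, so q_21 = false.
The clause (q_22) is unit, so q_22 = true.
The clause (NOT q_31) is unit, so q_31 = false.
The clause (q_32) is unit, so q_32 = true.
That conflicts with the unit clause (NOT q_32).
That branch fails; take q_11 = false instead.
The clause (q_12) is unit, so q_12 = true.
The clause (NOT q_22) is unit, so q_22 = false.
The clause (q_21) is unit, so q_21 = true.
The clause (NOT q_31) is unit, so q_31 = false.
The clause (q_32) is unit, so q_32 = true.
That conflicts with the unit clause (NOT q_32).
Neither q_11 = true nor q_11 = false works.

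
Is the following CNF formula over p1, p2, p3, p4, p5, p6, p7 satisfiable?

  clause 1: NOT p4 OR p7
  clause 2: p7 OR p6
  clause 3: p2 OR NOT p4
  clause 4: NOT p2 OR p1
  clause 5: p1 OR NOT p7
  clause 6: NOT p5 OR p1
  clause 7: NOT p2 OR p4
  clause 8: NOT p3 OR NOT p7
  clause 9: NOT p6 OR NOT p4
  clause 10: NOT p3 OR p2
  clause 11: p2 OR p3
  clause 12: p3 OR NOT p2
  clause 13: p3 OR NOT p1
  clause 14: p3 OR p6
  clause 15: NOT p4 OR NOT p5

Case p4 = false:
The clause (NOT p2) is unit, so p2 = false.
The clause (NOT p3) is unit, so p3 = false.
That conflicts with the unit clause (p3).
Backtrack on p4: now try p4 = true.
The clause (p7) is unit, so p7 = true.
The clause (p2) is unit, so p2 = true.
The clause (p1) is unit, so p1 = true.
The clause (NOT p3) is unit, so p3 = false.
That conflicts with the unit clause (p3).
Neither p4 = true nor p4 = false works.
No assignment satisfies every clause.

Unsatisfiable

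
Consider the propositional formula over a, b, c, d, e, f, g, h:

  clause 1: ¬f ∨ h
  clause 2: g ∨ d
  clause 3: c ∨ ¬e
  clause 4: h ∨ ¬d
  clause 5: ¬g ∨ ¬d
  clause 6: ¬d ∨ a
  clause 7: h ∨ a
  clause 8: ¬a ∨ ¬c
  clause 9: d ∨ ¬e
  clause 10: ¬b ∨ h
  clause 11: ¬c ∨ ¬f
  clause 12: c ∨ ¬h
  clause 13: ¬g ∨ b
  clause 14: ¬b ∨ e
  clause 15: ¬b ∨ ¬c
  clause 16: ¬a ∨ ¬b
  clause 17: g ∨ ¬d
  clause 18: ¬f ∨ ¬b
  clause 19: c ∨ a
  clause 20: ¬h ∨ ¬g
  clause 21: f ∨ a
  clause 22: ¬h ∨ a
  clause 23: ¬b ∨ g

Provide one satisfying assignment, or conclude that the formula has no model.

UNSATISFIABLE

Case f = False:
Unit clause (a) forces a = True.
Unit clause (¬c) forces c = False.
Unit clause (¬e) forces e = False.
Unit clause (¬h) forces h = False.
Unit clause (¬d) forces d = False.
Unit clause (g) forces g = True.
Unit clause (¬b) forces b = False.
But (b) is also a unit clause — contradiction.
Backtrack on f: now try f = True.
Unit clause (h) forces h = True.
Unit clause (¬c) forces c = False.
But (c) is also a unit clause — contradiction.
Either choice for f ends in contradiction.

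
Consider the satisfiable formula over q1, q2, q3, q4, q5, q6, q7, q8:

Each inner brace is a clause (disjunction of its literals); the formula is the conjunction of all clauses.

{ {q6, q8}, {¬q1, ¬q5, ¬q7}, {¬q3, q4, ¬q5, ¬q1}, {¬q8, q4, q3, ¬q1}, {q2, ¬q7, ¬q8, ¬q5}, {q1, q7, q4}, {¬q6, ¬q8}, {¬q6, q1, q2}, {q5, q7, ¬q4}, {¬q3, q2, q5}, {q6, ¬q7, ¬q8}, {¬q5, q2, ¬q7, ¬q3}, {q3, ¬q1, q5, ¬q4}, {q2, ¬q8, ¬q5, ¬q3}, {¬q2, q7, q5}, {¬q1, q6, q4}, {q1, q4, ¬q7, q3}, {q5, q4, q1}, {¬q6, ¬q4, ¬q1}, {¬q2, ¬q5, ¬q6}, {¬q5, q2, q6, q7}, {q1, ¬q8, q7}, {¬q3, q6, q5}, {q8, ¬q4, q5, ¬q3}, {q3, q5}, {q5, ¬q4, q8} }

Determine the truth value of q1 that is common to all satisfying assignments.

True

Suppose q1 = False.
Try q6 = True.
From the singleton clause (¬q8), q8 = False.
From the singleton clause (q2), q2 = True.
From the singleton clause (¬q5), q5 = False.
From the singleton clause (q7), q7 = True.
From the singleton clause (q4), q4 = True.
That conflicts with the unit clause (¬q4).
Undo q6 and try q6 = False.
From the singleton clause (q8), q8 = True.
From the singleton clause (¬q7), q7 = False.
That conflicts with the unit clause (q7).
Both values of q6 lead to a conflict.
So every satisfying assignment has q1 = True.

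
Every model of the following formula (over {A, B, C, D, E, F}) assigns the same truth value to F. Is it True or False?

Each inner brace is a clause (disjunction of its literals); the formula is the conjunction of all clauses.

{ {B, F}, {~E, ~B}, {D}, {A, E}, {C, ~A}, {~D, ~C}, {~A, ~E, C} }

True

Suppose F = 0.
(B) alone gives B = 1.
(~E) alone gives E = 0.
(D) alone gives D = 1.
(A) alone gives A = 1.
(C) alone gives C = 1.
That conflicts with the unit clause (~C).
So every satisfying assignment has F = True.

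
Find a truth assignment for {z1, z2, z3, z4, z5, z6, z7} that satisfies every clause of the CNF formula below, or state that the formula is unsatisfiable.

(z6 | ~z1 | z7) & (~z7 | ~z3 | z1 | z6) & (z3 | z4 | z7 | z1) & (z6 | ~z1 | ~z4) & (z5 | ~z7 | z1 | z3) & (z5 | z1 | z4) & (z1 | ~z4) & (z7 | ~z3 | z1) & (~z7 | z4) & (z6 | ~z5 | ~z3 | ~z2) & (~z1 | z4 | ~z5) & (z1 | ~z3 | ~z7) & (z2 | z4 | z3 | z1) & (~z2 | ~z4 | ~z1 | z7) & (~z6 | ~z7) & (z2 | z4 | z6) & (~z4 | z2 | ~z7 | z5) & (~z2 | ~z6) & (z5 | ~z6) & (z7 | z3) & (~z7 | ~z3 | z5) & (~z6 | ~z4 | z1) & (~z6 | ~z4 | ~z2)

Try z1 = 1.
Try z6 = 1.
From the singleton clause (~z7), z7 = 0.
From the singleton clause (~z2), z2 = 0.
From the singleton clause (z5), z5 = 1.
From the singleton clause (z4), z4 = 1.
From the singleton clause (z3), z3 = 1.
This assignment satisfies each clause.

z1: 1; z2: 0; z3: 1; z4: 1; z5: 1; z6: 1; z7: 0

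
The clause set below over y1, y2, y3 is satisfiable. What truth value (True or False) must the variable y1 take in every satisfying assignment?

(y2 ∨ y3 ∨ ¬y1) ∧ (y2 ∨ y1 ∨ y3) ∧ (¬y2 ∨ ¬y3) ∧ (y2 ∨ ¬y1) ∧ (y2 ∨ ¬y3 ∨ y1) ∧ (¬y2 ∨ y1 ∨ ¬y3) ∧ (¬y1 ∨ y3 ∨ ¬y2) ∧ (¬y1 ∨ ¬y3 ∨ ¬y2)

Suppose y1 = True.
From the singleton clause (y2), y2 = True.
From the singleton clause (¬y3), y3 = False.
That conflicts with the unit clause (y3).
So every satisfying assignment has y1 = False.

False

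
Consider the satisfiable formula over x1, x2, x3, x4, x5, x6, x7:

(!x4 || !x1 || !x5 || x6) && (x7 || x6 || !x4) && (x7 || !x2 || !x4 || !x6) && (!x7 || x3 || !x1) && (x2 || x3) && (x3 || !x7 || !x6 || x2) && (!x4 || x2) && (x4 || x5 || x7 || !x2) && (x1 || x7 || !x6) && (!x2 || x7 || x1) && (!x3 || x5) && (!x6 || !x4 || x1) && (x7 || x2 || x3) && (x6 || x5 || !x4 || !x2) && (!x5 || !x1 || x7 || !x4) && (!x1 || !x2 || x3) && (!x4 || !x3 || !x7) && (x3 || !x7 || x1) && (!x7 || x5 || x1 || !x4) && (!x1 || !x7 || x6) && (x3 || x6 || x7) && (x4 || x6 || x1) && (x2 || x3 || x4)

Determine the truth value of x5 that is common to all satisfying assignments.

Suppose x5 = false.
Unit clause (!x3) forces x3 = false.
Unit clause (x2) forces x2 = true.
Unit clause (!x1) forces x1 = false.
Unit clause (x7) forces x7 = true.
Now (!x7) is unsatisfied and unit — conflict.
So every satisfying assignment has x5 = True.

True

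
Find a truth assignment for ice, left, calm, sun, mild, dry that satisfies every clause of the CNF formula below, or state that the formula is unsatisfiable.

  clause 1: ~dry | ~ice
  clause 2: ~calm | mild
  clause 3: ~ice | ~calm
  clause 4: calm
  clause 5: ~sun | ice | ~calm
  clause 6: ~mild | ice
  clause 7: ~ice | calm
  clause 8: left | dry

UNSATISFIABLE

(calm) alone gives calm = 1.
(mild) alone gives mild = 1.
(~ice) alone gives ice = 0.
That conflicts with the unit clause (ice).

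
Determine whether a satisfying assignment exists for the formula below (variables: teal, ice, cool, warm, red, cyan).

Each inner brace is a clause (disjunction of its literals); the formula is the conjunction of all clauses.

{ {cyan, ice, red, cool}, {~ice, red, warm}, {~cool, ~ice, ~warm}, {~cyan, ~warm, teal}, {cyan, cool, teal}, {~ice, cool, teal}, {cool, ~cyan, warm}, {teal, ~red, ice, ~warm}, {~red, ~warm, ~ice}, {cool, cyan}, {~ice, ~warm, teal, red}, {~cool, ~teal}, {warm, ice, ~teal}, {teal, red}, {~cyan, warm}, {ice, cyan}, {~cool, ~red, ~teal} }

Yes, satisfiable

Case cool = 0:
From the singleton clause (cyan), cyan = 1.
From the singleton clause (warm), warm = 1.
From the singleton clause (teal), teal = 1.
Case red = 1:
From the singleton clause (~ice), ice = 0.
Every clause now holds.
A satisfying assignment: teal ↦ 1,  ice ↦ 0,  cool ↦ 0,  warm ↦ 1,  red ↦ 1,  cyan ↦ 1.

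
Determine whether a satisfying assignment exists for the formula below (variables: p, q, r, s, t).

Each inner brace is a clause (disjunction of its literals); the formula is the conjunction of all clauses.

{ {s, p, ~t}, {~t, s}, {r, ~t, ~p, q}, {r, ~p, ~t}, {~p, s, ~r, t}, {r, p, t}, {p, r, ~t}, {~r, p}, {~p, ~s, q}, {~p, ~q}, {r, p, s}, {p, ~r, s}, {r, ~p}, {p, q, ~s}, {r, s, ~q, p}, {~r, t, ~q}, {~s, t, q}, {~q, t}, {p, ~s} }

No, unsatisfiable

Case t = 0:
(~q) alone gives q = 0.
(~s) alone gives s = 0.
Case p = 0:
(r) alone gives r = 1.
Now (~r) is unsatisfied and unit — conflict.
Undo p and try p = 1.
(~r) alone gives r = 0.
Now (r) is unsatisfied and unit — conflict.
Neither p = 1 nor p = 0 works.
Undo t and try t = 1.
(s) alone gives s = 1.
(p) alone gives p = 1.
(r) alone gives r = 1.
(q) alone gives q = 1.
Now (~q) is unsatisfied and unit — conflict.
Neither t = 1 nor t = 0 works.
No assignment satisfies every clause.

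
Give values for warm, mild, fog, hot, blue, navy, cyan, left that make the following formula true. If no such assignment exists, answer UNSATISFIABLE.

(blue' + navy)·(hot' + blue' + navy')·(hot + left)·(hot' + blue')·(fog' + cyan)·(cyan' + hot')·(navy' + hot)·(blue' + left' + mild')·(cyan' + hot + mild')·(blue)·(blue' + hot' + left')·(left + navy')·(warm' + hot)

(blue) alone gives blue = 1.
(navy) alone gives navy = 1.
(hot') alone gives hot = 0.
Now (hot) is unsatisfied and unit — conflict.

UNSATISFIABLE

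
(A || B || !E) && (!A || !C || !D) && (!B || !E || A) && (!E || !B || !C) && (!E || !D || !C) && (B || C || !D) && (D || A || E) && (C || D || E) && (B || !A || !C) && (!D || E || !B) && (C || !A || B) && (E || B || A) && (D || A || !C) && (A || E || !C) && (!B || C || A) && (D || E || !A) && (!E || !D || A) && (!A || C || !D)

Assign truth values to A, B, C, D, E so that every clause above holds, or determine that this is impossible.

A: true, B: true, C: false, D: false, E: true

Try A = true.
Try C = false.
From the singleton clause (B), B = true.
From the singleton clause (!D), D = false.
From the singleton clause (E), E = true.
This assignment satisfies each clause.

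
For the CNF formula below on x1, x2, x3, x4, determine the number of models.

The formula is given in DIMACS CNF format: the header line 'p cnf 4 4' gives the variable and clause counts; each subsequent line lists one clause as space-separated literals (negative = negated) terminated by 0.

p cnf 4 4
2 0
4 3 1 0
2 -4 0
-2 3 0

4

There are 2^4 = 16 truth assignments over (x1, x2, x3, x4).
Split on x2. With x2 = True, the clauses containing x2 are satisfied and ¬x2 drops from the rest; 4 of the 2^3 = 8 assignments to the other variables satisfy what remains.
With x2 = False, by the same count on the reduced clause set, 0 assignments work.
(One model: x1=F, x2=T, x3=T, x4=F.)
Total: 4 + 0 = 4.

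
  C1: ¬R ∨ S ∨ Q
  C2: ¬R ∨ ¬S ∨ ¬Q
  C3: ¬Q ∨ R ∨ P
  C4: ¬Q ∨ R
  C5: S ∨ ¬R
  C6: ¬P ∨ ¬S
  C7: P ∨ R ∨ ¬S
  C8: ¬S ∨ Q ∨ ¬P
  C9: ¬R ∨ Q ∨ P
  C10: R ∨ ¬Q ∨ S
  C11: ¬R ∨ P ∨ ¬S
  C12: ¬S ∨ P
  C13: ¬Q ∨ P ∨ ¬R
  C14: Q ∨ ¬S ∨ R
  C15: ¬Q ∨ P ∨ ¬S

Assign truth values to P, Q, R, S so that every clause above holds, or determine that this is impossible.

P ↦ True, Q ↦ False, R ↦ False, S ↦ False

Branch on Q: set Q = False.
Branch on R: set R = False.
From the singleton clause (¬S), S = False.
All clauses hold; P can take either value.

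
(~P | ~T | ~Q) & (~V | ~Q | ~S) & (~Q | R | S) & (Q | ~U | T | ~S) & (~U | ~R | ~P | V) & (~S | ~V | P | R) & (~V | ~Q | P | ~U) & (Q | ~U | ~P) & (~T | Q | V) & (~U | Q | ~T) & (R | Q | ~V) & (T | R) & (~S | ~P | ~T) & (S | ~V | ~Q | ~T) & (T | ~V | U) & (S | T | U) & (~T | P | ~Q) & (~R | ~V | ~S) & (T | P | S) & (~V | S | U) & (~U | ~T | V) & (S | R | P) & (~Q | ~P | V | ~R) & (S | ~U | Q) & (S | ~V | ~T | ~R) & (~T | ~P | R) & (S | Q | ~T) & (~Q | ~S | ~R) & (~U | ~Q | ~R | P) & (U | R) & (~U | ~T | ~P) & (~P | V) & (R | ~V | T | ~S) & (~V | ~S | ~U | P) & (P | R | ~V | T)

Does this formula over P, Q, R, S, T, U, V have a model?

Yes

Branch on T: set T = 0.
(R) alone gives R = 1.
Branch on V: set V = 1.
(U) alone gives U = 1.
(~S) alone gives S = 0.
(P) alone gives P = 1.
(Q) alone gives Q = 1.
Every clause now holds.
A satisfying assignment: P=1, Q=1, R=1, S=0, T=0, U=1, V=1.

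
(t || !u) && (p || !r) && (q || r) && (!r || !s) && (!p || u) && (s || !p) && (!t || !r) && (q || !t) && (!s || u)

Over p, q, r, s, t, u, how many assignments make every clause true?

5

There are 2^6 = 64 truth assignments over (p, q, r, s, t, u).
Split on u. With u = true, the clauses containing u are satisfied and !u drops from the rest; 3 of the 2^5 = 32 assignments to the other variables satisfy what remains.
With u = false, by the same count on the reduced clause set, 2 assignments work.
(One model: p=F, q=T, r=F, s=F, t=F, u=F.)
Total: 3 + 2 = 5.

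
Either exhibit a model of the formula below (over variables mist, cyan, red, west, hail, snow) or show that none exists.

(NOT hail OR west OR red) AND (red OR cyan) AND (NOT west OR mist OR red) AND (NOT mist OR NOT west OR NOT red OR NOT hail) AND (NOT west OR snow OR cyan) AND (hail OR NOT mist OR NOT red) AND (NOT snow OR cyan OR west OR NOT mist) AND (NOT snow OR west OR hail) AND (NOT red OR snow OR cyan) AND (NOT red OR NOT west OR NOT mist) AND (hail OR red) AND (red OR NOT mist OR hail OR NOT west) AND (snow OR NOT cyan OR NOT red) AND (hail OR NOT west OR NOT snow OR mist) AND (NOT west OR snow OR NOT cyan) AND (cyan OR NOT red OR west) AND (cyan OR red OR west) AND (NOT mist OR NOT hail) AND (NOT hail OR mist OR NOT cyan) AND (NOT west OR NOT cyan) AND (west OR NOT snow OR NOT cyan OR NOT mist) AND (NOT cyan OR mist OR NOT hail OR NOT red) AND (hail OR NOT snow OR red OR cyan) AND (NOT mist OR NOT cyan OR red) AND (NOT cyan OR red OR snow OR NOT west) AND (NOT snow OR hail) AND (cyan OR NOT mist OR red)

Case red = true:
Case hail = true:
From the singleton clause (NOT mist), mist = false.
From the singleton clause (NOT cyan), cyan = false.
From the singleton clause (snow), snow = true.
From the singleton clause (west), west = true.
This assignment satisfies each clause.

mist: false, cyan: false, red: true, west: true, hail: true, snow: true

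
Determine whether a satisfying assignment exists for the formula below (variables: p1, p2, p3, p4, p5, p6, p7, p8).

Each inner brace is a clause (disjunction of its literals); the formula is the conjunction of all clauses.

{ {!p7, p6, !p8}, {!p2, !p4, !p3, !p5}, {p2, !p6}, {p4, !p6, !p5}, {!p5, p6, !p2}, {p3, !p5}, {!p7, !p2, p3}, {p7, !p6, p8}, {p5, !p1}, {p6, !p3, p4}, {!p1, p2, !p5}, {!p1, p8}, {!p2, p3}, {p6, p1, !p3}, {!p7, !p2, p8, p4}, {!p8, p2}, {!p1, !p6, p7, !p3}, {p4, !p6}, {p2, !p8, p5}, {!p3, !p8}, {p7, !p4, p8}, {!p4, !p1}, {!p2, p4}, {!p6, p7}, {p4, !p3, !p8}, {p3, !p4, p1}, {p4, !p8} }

Satisfiable

Case p2 = true:
From the singleton clause (p3), p3 = true.
From the singleton clause (!p8), p8 = false.
From the singleton clause (!p1), p1 = false.
From the singleton clause (p6), p6 = true.
From the singleton clause (p7), p7 = true.
From the singleton clause (p4), p4 = true.
From the singleton clause (!p5), p5 = false.
Every clause now holds.
A satisfying assignment: p1: false,  p2: true,  p3: true,  p4: true,  p5: false,  p6: true,  p7: true,  p8: false.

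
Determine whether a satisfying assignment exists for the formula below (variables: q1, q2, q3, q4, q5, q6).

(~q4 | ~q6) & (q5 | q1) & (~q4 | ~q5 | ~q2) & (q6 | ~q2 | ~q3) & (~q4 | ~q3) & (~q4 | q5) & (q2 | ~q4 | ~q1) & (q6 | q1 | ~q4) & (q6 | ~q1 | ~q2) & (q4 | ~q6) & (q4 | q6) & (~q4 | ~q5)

Suppose q4 = 0.
From the singleton clause (~q6), q6 = 0.
That conflicts with the unit clause (q6).
Backtrack on q4: now try q4 = 1.
From the singleton clause (~q6), q6 = 0.
From the singleton clause (~q3), q3 = 0.
From the singleton clause (q5), q5 = 1.
That conflicts with the unit clause (~q5).
Both values of q4 lead to a conflict.
No assignment satisfies every clause.

Unsatisfiable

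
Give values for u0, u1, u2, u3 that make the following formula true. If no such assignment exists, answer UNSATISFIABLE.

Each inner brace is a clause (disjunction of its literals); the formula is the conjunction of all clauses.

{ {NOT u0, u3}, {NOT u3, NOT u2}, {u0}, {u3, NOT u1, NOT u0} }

From the singleton clause (u0), u0 = true.
From the singleton clause (u3), u3 = true.
From the singleton clause (NOT u2), u2 = false.
Every clause is now satisfied; u1 is unconstrained.

u0 ↦ true, u1 ↦ false, u2 ↦ false, u3 ↦ true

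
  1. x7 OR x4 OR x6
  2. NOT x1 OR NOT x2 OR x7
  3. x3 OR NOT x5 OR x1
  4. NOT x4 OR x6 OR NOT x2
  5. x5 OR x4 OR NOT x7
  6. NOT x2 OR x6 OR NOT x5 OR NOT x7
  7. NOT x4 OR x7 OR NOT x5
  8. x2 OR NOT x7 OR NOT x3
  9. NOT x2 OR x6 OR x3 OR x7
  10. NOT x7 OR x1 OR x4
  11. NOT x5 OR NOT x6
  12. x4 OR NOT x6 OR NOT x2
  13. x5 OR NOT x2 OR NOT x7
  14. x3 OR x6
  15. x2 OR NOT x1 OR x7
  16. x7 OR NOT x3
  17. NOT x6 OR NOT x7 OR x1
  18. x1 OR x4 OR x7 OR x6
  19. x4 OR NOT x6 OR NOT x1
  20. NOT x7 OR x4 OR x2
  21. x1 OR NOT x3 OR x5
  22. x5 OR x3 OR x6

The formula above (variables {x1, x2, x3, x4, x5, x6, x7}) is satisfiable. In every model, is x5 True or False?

Suppose x5 = true.
The clause (NOT x6) is unit, so x6 = false.
The clause (x3) is unit, so x3 = true.
The clause (x7) is unit, so x7 = true.
The clause (NOT x2) is unit, so x2 = false.
Now (x2) is unsatisfied and unit — conflict.
So every satisfying assignment has x5 = False.

False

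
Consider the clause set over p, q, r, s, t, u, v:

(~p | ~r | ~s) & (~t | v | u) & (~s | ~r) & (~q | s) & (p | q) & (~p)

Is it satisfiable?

From the singleton clause (~p), p = 0.
From the singleton clause (q), q = 1.
From the singleton clause (s), s = 1.
From the singleton clause (~r), r = 0.
Try t = 0.
Every clause is now satisfied; u, v are unconstrained.
A satisfying assignment: p: 0,  q: 1,  r: 0,  s: 1,  t: 0,  u: 0,  v: 0.

Yes, satisfiable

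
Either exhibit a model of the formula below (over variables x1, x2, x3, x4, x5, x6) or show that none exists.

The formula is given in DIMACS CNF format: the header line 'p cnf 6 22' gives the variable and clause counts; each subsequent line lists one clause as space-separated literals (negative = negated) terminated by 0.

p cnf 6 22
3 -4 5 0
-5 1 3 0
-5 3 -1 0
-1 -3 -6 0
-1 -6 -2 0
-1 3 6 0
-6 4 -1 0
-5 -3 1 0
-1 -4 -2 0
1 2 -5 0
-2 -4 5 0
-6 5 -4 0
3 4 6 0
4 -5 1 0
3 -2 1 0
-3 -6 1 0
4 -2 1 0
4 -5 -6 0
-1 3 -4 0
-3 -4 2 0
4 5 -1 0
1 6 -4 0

Suppose x3 = True.
Suppose x1 = True.
(¬x6) alone gives x6 = False.
Suppose x4 = False.
(x5) alone gives x5 = True.
No clause remains; x2 is free.

x1=True; x2=False; x3=True; x4=False; x5=True; x6=False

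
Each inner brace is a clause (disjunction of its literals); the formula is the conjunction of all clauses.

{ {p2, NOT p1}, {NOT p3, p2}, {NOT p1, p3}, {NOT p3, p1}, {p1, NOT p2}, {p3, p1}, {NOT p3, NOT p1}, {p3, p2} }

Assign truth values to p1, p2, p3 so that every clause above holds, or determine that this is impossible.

UNSATISFIABLE

Branch on p2: set p2 = true.
The clause (p1) is unit, so p1 = true.
The clause (p3) is unit, so p3 = true.
But (NOT p3) is also a unit clause — contradiction.
That branch fails; take p2 = false instead.
The clause (NOT p1) is unit, so p1 = false.
The clause (NOT p3) is unit, so p3 = false.
But (p3) is also a unit clause — contradiction.
Either choice for p2 ends in contradiction.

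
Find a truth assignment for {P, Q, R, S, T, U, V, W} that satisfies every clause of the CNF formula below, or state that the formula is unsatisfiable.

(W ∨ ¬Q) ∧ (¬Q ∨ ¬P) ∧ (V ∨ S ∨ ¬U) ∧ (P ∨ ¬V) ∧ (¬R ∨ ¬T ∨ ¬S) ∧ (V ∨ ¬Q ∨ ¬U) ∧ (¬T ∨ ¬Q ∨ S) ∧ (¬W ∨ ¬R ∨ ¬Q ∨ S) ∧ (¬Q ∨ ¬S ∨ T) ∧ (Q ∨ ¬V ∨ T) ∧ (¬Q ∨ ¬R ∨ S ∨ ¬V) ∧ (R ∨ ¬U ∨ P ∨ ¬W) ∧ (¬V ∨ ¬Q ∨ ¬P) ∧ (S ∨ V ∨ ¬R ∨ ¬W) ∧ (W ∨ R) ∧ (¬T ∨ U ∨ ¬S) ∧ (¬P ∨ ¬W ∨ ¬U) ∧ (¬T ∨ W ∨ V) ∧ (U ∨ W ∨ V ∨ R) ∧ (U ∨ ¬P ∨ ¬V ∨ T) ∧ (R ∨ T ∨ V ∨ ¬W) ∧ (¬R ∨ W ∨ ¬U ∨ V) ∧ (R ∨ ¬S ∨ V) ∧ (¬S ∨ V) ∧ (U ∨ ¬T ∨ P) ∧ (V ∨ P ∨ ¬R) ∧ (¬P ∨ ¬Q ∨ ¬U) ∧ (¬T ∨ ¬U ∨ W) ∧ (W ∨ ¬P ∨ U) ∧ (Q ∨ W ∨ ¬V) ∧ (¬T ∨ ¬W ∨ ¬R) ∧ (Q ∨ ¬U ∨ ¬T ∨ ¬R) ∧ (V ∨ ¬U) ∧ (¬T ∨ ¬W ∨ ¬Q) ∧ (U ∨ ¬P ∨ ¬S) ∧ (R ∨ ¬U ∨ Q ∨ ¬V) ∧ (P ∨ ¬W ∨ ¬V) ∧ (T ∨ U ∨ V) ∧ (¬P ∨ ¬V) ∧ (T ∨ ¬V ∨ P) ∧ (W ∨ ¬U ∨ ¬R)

Suppose W = True.
Suppose Q = False.
Suppose P = True.
The clause (¬U) is unit, so U = False.
The clause (¬S) is unit, so S = False.
The clause (¬V) is unit, so V = False.
The clause (¬R) is unit, so R = False.
The clause (T) is unit, so T = True.
This assignment satisfies each clause.

P=True, Q=False, R=False, S=False, T=True, U=False, V=False, W=True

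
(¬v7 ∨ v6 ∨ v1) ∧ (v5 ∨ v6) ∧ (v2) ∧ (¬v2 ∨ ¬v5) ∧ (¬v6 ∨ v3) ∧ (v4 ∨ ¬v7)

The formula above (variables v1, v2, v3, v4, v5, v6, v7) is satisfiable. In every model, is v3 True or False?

Suppose v3 = False.
The clause (v2) is unit, so v2 = True.
The clause (¬v5) is unit, so v5 = False.
The clause (v6) is unit, so v6 = True.
Now (¬v6) is unsatisfied and unit — conflict.
So every satisfying assignment has v3 = True.

True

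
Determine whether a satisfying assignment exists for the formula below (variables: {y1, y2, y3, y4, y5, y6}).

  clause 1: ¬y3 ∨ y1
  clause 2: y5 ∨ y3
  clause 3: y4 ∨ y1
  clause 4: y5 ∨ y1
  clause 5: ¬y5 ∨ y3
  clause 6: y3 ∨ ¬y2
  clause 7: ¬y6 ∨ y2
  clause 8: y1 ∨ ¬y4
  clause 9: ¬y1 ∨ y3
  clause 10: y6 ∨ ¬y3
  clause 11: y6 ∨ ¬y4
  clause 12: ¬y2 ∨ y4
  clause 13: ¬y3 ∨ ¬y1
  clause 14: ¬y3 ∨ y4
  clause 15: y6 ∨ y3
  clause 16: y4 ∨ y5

No

Case y3 = False:
From the singleton clause (y5), y5 = True.
But (¬y5) is also a unit clause — contradiction.
That branch fails; take y3 = True instead.
From the singleton clause (y1), y1 = True.
But (¬y1) is also a unit clause — contradiction.
Either choice for y3 ends in contradiction.
No assignment satisfies every clause.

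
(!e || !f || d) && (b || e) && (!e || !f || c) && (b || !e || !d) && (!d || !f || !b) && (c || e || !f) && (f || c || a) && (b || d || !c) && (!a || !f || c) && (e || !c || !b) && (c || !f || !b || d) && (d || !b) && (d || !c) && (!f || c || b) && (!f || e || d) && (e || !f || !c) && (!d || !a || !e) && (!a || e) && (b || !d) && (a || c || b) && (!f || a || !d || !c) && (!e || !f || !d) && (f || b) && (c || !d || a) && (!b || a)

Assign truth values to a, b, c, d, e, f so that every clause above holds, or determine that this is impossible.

UNSATISFIABLE

Branch on b: set b = true.
From the singleton clause (d), d = true.
From the singleton clause (!f), f = false.
From the singleton clause (a), a = true.
From the singleton clause (!e), e = false.
Now (e) is unsatisfied and unit — conflict.
Undo b and try b = false.
From the singleton clause (e), e = true.
From the singleton clause (!d), d = false.
From the singleton clause (!f), f = false.
Now (f) is unsatisfied and unit — conflict.
Either choice for b ends in contradiction.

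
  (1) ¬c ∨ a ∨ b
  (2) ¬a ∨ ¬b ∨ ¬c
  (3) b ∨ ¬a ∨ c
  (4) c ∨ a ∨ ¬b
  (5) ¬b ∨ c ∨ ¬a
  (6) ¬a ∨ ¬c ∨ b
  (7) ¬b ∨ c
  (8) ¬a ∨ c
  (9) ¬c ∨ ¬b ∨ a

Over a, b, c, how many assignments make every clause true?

There are 2^3 = 8 truth assignments over (a, b, c).
Check each against the 9 clauses (columns in the order a, b, c):
  F F F  ✓ satisfies all
  F F T  ✗ fails (¬c ∨ a ∨ b)
  F T F  ✗ fails (c ∨ a ∨ ¬b)
  F T T  ✗ fails (¬c ∨ ¬b ∨ a)
  T F F  ✗ fails (b ∨ ¬a ∨ c)
  T F T  ✗ fails (¬a ∨ ¬c ∨ b)
  T T F  ✗ fails (¬b ∨ c ∨ ¬a)
  T T T  ✗ fails (¬a ∨ ¬b ∨ ¬c)
1 of the 8 rows is a model.

1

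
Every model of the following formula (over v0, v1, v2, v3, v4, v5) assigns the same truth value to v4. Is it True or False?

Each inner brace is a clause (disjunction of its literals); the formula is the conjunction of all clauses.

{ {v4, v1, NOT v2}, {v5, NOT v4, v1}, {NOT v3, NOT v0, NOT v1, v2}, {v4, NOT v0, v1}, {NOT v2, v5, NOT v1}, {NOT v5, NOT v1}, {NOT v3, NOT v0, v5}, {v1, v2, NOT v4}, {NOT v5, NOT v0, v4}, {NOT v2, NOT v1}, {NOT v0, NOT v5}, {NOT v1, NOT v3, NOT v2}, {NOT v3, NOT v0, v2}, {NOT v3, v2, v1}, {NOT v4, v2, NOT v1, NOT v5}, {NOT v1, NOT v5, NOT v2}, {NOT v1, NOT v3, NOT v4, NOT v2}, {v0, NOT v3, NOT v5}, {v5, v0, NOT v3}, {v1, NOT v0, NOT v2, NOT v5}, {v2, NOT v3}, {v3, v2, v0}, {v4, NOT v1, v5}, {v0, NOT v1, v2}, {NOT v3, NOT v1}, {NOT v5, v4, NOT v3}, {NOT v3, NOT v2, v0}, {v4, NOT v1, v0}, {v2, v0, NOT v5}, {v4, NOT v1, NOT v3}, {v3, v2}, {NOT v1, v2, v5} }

True

Suppose v4 = false.
Try v1 = true.
The clause (NOT v5) is unit, so v5 = false.
That conflicts with the unit clause (v5).
That branch fails; take v1 = false instead.
The clause (NOT v2) is unit, so v2 = false.
The clause (NOT v0) is unit, so v0 = false.
The clause (NOT v3) is unit, so v3 = false.
That conflicts with the unit clause (v3).
Neither v1 = true nor v1 = false works.
So every satisfying assignment has v4 = True.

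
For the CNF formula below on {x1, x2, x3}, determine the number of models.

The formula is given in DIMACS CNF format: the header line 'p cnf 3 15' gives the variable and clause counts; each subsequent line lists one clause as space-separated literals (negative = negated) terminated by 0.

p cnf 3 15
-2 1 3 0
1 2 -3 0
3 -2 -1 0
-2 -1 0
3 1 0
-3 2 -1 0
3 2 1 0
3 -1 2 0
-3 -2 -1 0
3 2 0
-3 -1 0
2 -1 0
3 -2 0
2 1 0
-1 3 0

1

There are 2^3 = 8 truth assignments over (x1, x2, x3).
Check each against the 15 clauses (columns in the order x1, x2, x3):
  F F F  ✗ fails (x3 ∨ x1)
  F F T  ✗ fails (x1 ∨ x2 ∨ ¬x3)
  F T F  ✗ fails (¬x2 ∨ x1 ∨ x3)
  F T T  ✓ satisfies all
  T F F  ✗ fails (x3 ∨ ¬x1 ∨ x2)
  T F T  ✗ fails (¬x3 ∨ x2 ∨ ¬x1)
  T T F  ✗ fails (x3 ∨ ¬x2 ∨ ¬x1)
  T T T  ✗ fails (¬x2 ∨ ¬x1)
1 of the 8 rows is a model.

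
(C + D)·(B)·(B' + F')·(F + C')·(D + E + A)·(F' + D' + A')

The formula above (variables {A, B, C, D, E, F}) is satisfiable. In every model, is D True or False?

True

Suppose D = 0.
From the singleton clause (C), C = 1.
From the singleton clause (B), B = 1.
From the singleton clause (F'), F = 0.
But (F) is also a unit clause — contradiction.
So every satisfying assignment has D = True.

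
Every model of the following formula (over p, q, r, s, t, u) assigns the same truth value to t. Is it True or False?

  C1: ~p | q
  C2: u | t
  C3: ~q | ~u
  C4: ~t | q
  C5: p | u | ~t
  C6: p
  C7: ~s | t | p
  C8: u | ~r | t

True

Suppose t = 0.
(u) alone gives u = 1.
(~q) alone gives q = 0.
(~p) alone gives p = 0.
Now (p) is unsatisfied and unit — conflict.
So every satisfying assignment has t = True.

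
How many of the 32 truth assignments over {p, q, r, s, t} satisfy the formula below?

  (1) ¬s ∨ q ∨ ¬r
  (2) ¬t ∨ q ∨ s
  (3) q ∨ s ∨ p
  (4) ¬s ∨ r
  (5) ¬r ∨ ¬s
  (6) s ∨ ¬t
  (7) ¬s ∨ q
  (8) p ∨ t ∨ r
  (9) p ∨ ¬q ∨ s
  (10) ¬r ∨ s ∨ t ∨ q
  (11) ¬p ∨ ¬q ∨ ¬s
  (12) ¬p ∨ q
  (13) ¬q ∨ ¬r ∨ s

1

There are 2^5 = 32 truth assignments over (p, q, r, s, t).
Split on s. With s = True, the clauses containing s are satisfied and ¬s drops from the rest; 0 of the 2^4 = 16 assignments to the other variables satisfy what remains.
With s = False, by the same count on the reduced clause set, 1 assignment works.
(One model: p=T, q=T, r=F, s=F, t=F.)
Total: 0 + 1 = 1.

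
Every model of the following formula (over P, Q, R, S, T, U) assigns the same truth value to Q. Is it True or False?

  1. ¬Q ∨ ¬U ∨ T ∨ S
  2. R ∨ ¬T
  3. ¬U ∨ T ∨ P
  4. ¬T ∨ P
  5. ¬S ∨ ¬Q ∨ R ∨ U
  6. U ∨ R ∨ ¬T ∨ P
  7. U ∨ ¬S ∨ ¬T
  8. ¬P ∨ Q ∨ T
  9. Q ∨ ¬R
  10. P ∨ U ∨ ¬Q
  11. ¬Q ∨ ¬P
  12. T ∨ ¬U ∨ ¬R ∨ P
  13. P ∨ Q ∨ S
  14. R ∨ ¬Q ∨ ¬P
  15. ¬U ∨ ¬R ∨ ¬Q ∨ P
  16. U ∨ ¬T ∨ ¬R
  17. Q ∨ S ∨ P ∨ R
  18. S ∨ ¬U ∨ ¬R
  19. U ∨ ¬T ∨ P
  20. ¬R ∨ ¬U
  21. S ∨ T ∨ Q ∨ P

Suppose Q = True.
The clause (¬P) is unit, so P = False.
The clause (¬T) is unit, so T = False.
The clause (¬U) is unit, so U = False.
That conflicts with the unit clause (U).
So every satisfying assignment has Q = False.

False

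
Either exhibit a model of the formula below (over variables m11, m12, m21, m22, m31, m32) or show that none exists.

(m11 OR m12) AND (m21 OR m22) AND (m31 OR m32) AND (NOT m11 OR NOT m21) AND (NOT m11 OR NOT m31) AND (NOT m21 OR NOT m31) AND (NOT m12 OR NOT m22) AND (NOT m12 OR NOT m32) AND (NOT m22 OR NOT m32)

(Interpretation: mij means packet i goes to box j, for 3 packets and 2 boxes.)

UNSATISFIABLE

Try m11 = true.
(NOT m21) alone gives m21 = false.
(m22) alone gives m22 = true.
(NOT m31) alone gives m31 = false.
(m32) alone gives m32 = true.
But (NOT m32) is also a unit clause — contradiction.
Undo m11 and try m11 = false.
(m12) alone gives m12 = true.
(NOT m22) alone gives m22 = false.
(m21) alone gives m21 = true.
(NOT m31) alone gives m31 = false.
(m32) alone gives m32 = true.
But (NOT m32) is also a unit clause — contradiction.
Both values of m11 lead to a conflict.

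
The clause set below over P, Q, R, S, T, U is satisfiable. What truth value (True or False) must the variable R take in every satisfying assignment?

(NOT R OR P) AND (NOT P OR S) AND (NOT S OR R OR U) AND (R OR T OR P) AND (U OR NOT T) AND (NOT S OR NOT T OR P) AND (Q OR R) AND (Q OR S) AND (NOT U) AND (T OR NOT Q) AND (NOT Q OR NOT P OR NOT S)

Suppose R = false.
The clause (Q) is unit, so Q = true.
The clause (NOT U) is unit, so U = false.
The clause (NOT S) is unit, so S = false.
The clause (NOT P) is unit, so P = false.
The clause (T) is unit, so T = true.
Now (NOT T) is unsatisfied and unit — conflict.
So every satisfying assignment has R = True.

True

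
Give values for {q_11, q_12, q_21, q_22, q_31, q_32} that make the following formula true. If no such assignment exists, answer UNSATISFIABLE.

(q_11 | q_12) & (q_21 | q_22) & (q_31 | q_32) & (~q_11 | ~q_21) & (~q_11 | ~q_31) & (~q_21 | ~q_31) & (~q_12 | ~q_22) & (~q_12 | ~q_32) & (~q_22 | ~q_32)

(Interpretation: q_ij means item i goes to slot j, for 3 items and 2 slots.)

Suppose q_11 = 1.
(~q_21) alone gives q_21 = 0.
(q_22) alone gives q_22 = 1.
(~q_31) alone gives q_31 = 0.
(q_32) alone gives q_32 = 1.
That conflicts with the unit clause (~q_32).
Undo q_11 and try q_11 = 0.
(q_12) alone gives q_12 = 1.
(~q_22) alone gives q_22 = 0.
(q_21) alone gives q_21 = 1.
(~q_31) alone gives q_31 = 0.
(q_32) alone gives q_32 = 1.
That conflicts with the unit clause (~q_32).
Neither q_11 = 1 nor q_11 = 0 works.

UNSATISFIABLE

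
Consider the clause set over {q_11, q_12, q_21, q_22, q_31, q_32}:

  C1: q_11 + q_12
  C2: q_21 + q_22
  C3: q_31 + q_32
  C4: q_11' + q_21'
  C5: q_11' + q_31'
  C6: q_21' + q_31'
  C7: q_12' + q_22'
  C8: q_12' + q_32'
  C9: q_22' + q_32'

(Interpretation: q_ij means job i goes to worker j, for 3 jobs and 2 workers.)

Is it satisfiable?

No

Try q_11 = 1.
(q_21') alone gives q_21 = 0.
(q_22) alone gives q_22 = 1.
(q_31') alone gives q_31 = 0.
(q_32) alone gives q_32 = 1.
Now (q_32') is unsatisfied and unit — conflict.
Undo q_11 and try q_11 = 0.
(q_12) alone gives q_12 = 1.
(q_22') alone gives q_22 = 0.
(q_21) alone gives q_21 = 1.
(q_31') alone gives q_31 = 0.
(q_32) alone gives q_32 = 1.
Now (q_32') is unsatisfied and unit — conflict.
Neither q_11 = 1 nor q_11 = 0 works.
No assignment satisfies every clause.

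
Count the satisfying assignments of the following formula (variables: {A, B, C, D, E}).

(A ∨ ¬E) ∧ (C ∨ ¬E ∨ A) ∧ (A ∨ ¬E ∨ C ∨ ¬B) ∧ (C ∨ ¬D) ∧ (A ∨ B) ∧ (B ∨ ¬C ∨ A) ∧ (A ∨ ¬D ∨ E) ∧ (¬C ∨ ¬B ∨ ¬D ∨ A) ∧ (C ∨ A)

13

There are 2^5 = 32 truth assignments over (A, B, C, D, E).
Split on E. With E = True, the clauses containing E are satisfied and ¬E drops from the rest; 6 of the 2^4 = 16 assignments to the other variables satisfy what remains.
With E = False, by the same count on the reduced clause set, 7 assignments work.
(One model: A=F, B=T, C=T, D=F, E=F.)
Total: 6 + 7 = 13.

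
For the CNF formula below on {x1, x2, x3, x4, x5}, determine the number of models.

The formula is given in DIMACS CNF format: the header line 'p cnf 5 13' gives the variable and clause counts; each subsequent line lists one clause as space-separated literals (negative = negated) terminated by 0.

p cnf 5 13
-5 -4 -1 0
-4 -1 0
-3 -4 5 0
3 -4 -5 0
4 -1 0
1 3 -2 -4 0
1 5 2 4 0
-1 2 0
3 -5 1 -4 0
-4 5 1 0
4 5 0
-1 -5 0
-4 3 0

There are 2^5 = 32 truth assignments over (x1, x2, x3, x4, x5).
Split on x4. With x4 = True, the clauses containing x4 are satisfied and ¬x4 drops from the rest; 2 of the 2^4 = 16 assignments to the other variables satisfy what remains.
With x4 = False, by the same count on the reduced clause set, 4 assignments work.
(One model: x1=F, x2=F, x3=F, x4=F, x5=T.)
Total: 2 + 4 = 6.

6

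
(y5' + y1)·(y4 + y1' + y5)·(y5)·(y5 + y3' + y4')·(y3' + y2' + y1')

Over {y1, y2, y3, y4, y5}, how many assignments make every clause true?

6

There are 2^5 = 32 truth assignments over (y1, y2, y3, y4, y5).
Split on y2. With y2 = 1, the clauses containing y2 are satisfied and y2' drops from the rest; 2 of the 2^4 = 16 assignments to the other variables satisfy what remains.
With y2 = 0, by the same count on the reduced clause set, 4 assignments work.
Total: 2 + 4 = 6.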